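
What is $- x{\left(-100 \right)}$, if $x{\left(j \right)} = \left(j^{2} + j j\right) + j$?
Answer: $-19900$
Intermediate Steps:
$x{\left(j \right)} = j + 2 j^{2}$ ($x{\left(j \right)} = \left(j^{2} + j^{2}\right) + j = 2 j^{2} + j = j + 2 j^{2}$)
$- x{\left(-100 \right)} = - \left(-100\right) \left(1 + 2 \left(-100\right)\right) = - \left(-100\right) \left(1 - 200\right) = - \left(-100\right) \left(-199\right) = \left(-1\right) 19900 = -19900$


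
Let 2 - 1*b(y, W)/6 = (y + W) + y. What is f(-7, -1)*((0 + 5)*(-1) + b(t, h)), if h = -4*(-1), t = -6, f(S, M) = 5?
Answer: 275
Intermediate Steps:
h = 4
b(y, W) = 12 - 12*y - 6*W (b(y, W) = 12 - 6*((y + W) + y) = 12 - 6*((W + y) + y) = 12 - 6*(W + 2*y) = 12 + (-12*y - 6*W) = 12 - 12*y - 6*W)
f(-7, -1)*((0 + 5)*(-1) + b(t, h)) = 5*((0 + 5)*(-1) + (12 - 12*(-6) - 6*4)) = 5*(5*(-1) + (12 + 72 - 24)) = 5*(-5 + 60) = 5*55 = 275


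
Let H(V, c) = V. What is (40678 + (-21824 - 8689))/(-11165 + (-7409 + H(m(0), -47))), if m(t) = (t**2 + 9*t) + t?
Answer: -10165/18574 ≈ -0.54727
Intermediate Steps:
m(t) = t**2 + 10*t
(40678 + (-21824 - 8689))/(-11165 + (-7409 + H(m(0), -47))) = (40678 + (-21824 - 8689))/(-11165 + (-7409 + 0*(10 + 0))) = (40678 - 30513)/(-11165 + (-7409 + 0*10)) = 10165/(-11165 + (-7409 + 0)) = 10165/(-11165 - 7409) = 10165/(-18574) = 10165*(-1/18574) = -10165/18574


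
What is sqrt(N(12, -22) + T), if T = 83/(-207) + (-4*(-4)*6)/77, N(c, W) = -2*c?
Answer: I*sqrt(653596405)/5313 ≈ 4.8119*I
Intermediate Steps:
T = 13481/15939 (T = 83*(-1/207) + (16*6)*(1/77) = -83/207 + 96*(1/77) = -83/207 + 96/77 = 13481/15939 ≈ 0.84579)
sqrt(N(12, -22) + T) = sqrt(-2*12 + 13481/15939) = sqrt(-24 + 13481/15939) = sqrt(-369055/15939) = I*sqrt(653596405)/5313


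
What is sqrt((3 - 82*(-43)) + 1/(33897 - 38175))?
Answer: 41*sqrt(38420718)/4278 ≈ 59.405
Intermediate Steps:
sqrt((3 - 82*(-43)) + 1/(33897 - 38175)) = sqrt((3 + 3526) + 1/(-4278)) = sqrt(3529 - 1/4278) = sqrt(15097061/4278) = 41*sqrt(38420718)/4278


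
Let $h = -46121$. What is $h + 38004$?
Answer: $-8117$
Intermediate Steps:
$h + 38004 = -46121 + 38004 = -8117$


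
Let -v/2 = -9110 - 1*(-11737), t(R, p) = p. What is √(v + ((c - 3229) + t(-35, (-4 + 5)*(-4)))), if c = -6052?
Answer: I*√14539 ≈ 120.58*I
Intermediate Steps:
v = -5254 (v = -2*(-9110 - 1*(-11737)) = -2*(-9110 + 11737) = -2*2627 = -5254)
√(v + ((c - 3229) + t(-35, (-4 + 5)*(-4)))) = √(-5254 + ((-6052 - 3229) + (-4 + 5)*(-4))) = √(-5254 + (-9281 + 1*(-4))) = √(-5254 + (-9281 - 4)) = √(-5254 - 9285) = √(-14539) = I*√14539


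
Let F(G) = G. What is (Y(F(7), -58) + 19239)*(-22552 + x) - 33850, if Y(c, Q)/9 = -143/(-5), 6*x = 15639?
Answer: -1944496481/5 ≈ -3.8890e+8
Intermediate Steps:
x = 5213/2 (x = (⅙)*15639 = 5213/2 ≈ 2606.5)
Y(c, Q) = 1287/5 (Y(c, Q) = 9*(-143/(-5)) = 9*(-143*(-⅕)) = 9*(143/5) = 1287/5)
(Y(F(7), -58) + 19239)*(-22552 + x) - 33850 = (1287/5 + 19239)*(-22552 + 5213/2) - 33850 = (97482/5)*(-39891/2) - 33850 = -1944327231/5 - 33850 = -1944496481/5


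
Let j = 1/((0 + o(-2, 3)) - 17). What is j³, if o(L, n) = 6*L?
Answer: -1/24389 ≈ -4.1002e-5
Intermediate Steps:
j = -1/29 (j = 1/((0 + 6*(-2)) - 17) = 1/((0 - 12) - 17) = 1/(-12 - 17) = 1/(-29) = -1/29 ≈ -0.034483)
j³ = (-1/29)³ = -1/24389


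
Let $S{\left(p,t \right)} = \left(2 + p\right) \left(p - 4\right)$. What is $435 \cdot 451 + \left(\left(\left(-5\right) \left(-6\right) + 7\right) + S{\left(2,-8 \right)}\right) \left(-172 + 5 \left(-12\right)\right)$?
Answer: $189457$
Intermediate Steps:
$S{\left(p,t \right)} = \left(-4 + p\right) \left(2 + p\right)$ ($S{\left(p,t \right)} = \left(2 + p\right) \left(-4 + p\right) = \left(-4 + p\right) \left(2 + p\right)$)
$435 \cdot 451 + \left(\left(\left(-5\right) \left(-6\right) + 7\right) + S{\left(2,-8 \right)}\right) \left(-172 + 5 \left(-12\right)\right) = 435 \cdot 451 + \left(\left(\left(-5\right) \left(-6\right) + 7\right) - \left(12 - 4\right)\right) \left(-172 + 5 \left(-12\right)\right) = 196185 + \left(\left(30 + 7\right) - 8\right) \left(-172 - 60\right) = 196185 + \left(37 - 8\right) \left(-232\right) = 196185 + 29 \left(-232\right) = 196185 - 6728 = 189457$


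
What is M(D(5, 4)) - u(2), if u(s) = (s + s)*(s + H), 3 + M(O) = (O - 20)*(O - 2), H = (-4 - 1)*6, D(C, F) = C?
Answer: 64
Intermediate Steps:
H = -30 (H = -5*6 = -30)
M(O) = -3 + (-20 + O)*(-2 + O) (M(O) = -3 + (O - 20)*(O - 2) = -3 + (-20 + O)*(-2 + O))
u(s) = 2*s*(-30 + s) (u(s) = (s + s)*(s - 30) = (2*s)*(-30 + s) = 2*s*(-30 + s))
M(D(5, 4)) - u(2) = (37 + 5² - 22*5) - 2*2*(-30 + 2) = (37 + 25 - 110) - 2*2*(-28) = -48 - 1*(-112) = -48 + 112 = 64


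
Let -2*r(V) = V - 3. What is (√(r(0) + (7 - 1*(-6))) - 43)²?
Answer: (86 - √58)²/4 ≈ 1536.0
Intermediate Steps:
r(V) = 3/2 - V/2 (r(V) = -(V - 3)/2 = -(-3 + V)/2 = 3/2 - V/2)
(√(r(0) + (7 - 1*(-6))) - 43)² = (√((3/2 - ½*0) + (7 - 1*(-6))) - 43)² = (√((3/2 + 0) + (7 + 6)) - 43)² = (√(3/2 + 13) - 43)² = (√(29/2) - 43)² = (√58/2 - 43)² = (-43 + √58/2)²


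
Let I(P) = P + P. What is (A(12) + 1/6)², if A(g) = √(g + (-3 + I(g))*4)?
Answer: 3457/36 + 4*√6/3 ≈ 99.294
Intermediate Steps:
I(P) = 2*P
A(g) = √(-12 + 9*g) (A(g) = √(g + (-3 + 2*g)*4) = √(g + (-12 + 8*g)) = √(-12 + 9*g))
(A(12) + 1/6)² = (√(-12 + 9*12) + 1/6)² = (√(-12 + 108) + ⅙)² = (√96 + ⅙)² = (4*√6 + ⅙)² = (⅙ + 4*√6)²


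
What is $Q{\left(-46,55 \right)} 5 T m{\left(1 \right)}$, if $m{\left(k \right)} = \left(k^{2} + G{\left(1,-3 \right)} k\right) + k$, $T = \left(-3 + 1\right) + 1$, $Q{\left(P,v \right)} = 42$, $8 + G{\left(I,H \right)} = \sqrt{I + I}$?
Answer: $1260 - 210 \sqrt{2} \approx 963.02$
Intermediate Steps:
$G{\left(I,H \right)} = -8 + \sqrt{2} \sqrt{I}$ ($G{\left(I,H \right)} = -8 + \sqrt{I + I} = -8 + \sqrt{2 I} = -8 + \sqrt{2} \sqrt{I}$)
$T = -1$ ($T = -2 + 1 = -1$)
$m{\left(k \right)} = k + k^{2} + k \left(-8 + \sqrt{2}\right)$ ($m{\left(k \right)} = \left(k^{2} + \left(-8 + \sqrt{2} \sqrt{1}\right) k\right) + k = \left(k^{2} + \left(-8 + \sqrt{2} \cdot 1\right) k\right) + k = \left(k^{2} + \left(-8 + \sqrt{2}\right) k\right) + k = \left(k^{2} + k \left(-8 + \sqrt{2}\right)\right) + k = k + k^{2} + k \left(-8 + \sqrt{2}\right)$)
$Q{\left(-46,55 \right)} 5 T m{\left(1 \right)} = 42 \cdot 5 \left(-1\right) 1 \left(-7 + 1 + \sqrt{2}\right) = 42 \left(- 5 \cdot 1 \left(-6 + \sqrt{2}\right)\right) = 42 \left(- 5 \left(-6 + \sqrt{2}\right)\right) = 42 \left(30 - 5 \sqrt{2}\right) = 1260 - 210 \sqrt{2}$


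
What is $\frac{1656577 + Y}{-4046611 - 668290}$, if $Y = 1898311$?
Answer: $- \frac{3554888}{4714901} \approx -0.75397$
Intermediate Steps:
$\frac{1656577 + Y}{-4046611 - 668290} = \frac{1656577 + 1898311}{-4046611 - 668290} = \frac{3554888}{-4714901} = 3554888 \left(- \frac{1}{4714901}\right) = - \frac{3554888}{4714901}$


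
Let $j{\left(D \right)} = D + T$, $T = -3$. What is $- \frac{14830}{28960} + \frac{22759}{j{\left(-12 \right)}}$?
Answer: $- \frac{65932309}{43440} \approx -1517.8$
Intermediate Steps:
$j{\left(D \right)} = -3 + D$ ($j{\left(D \right)} = D - 3 = -3 + D$)
$- \frac{14830}{28960} + \frac{22759}{j{\left(-12 \right)}} = - \frac{14830}{28960} + \frac{22759}{-3 - 12} = \left(-14830\right) \frac{1}{28960} + \frac{22759}{-15} = - \frac{1483}{2896} + 22759 \left(- \frac{1}{15}\right) = - \frac{1483}{2896} - \frac{22759}{15} = - \frac{65932309}{43440}$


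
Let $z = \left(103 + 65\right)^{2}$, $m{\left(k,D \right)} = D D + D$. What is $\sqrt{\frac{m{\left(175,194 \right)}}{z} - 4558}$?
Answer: $\frac{i \sqrt{128607162}}{168} \approx 67.503 i$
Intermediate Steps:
$m{\left(k,D \right)} = D + D^{2}$ ($m{\left(k,D \right)} = D^{2} + D = D + D^{2}$)
$z = 28224$ ($z = 168^{2} = 28224$)
$\sqrt{\frac{m{\left(175,194 \right)}}{z} - 4558} = \sqrt{\frac{194 \left(1 + 194\right)}{28224} - 4558} = \sqrt{194 \cdot 195 \cdot \frac{1}{28224} - 4558} = \sqrt{37830 \cdot \frac{1}{28224} - 4558} = \sqrt{\frac{6305}{4704} - 4558} = \sqrt{- \frac{21434527}{4704}} = \frac{i \sqrt{128607162}}{168}$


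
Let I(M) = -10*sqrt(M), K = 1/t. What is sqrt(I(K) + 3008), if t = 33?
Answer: sqrt(3275712 - 330*sqrt(33))/33 ≈ 54.829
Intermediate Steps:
K = 1/33 ≈ 0.030303
sqrt(I(K) + 3008) = sqrt(-10*sqrt(33)/33 + 3008) = sqrt(3008 - 10*sqrt(33)/33)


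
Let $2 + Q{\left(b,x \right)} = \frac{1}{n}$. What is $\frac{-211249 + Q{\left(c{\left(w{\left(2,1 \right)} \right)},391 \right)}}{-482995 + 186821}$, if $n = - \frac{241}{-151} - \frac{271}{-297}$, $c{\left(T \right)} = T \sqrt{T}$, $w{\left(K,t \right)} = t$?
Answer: $\frac{23765270151}{33318982652} \approx 0.71327$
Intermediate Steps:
$c{\left(T \right)} = T^{\frac{3}{2}}$
$n = \frac{112498}{44847}$ ($n = \left(-241\right) \left(- \frac{1}{151}\right) - - \frac{271}{297} = \frac{241}{151} + \frac{271}{297} = \frac{112498}{44847} \approx 2.5085$)
$Q{\left(b,x \right)} = - \frac{180149}{112498}$ ($Q{\left(b,x \right)} = -2 + \frac{1}{\frac{112498}{44847}} = -2 + \frac{44847}{112498} = - \frac{180149}{112498}$)
$\frac{-211249 + Q{\left(c{\left(w{\left(2,1 \right)} \right)},391 \right)}}{-482995 + 186821} = \frac{-211249 - \frac{180149}{112498}}{-482995 + 186821} = - \frac{23765270151}{112498 \left(-296174\right)} = \left(- \frac{23765270151}{112498}\right) \left(- \frac{1}{296174}\right) = \frac{23765270151}{33318982652}$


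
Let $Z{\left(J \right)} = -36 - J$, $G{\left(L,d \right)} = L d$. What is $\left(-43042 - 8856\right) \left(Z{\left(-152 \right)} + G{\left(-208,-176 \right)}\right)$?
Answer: $-1905902152$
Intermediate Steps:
$\left(-43042 - 8856\right) \left(Z{\left(-152 \right)} + G{\left(-208,-176 \right)}\right) = \left(-43042 - 8856\right) \left(\left(-36 - -152\right) - -36608\right) = - 51898 \left(\left(-36 + 152\right) + 36608\right) = - 51898 \left(116 + 36608\right) = \left(-51898\right) 36724 = -1905902152$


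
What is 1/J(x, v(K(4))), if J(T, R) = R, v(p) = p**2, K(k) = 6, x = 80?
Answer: 1/36 ≈ 0.027778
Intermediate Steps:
1/J(x, v(K(4))) = 1/(6**2) = 1/36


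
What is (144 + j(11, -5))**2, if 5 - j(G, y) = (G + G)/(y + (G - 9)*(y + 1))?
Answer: 3837681/169 ≈ 22708.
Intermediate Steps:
j(G, y) = 5 - 2*G/(y + (1 + y)*(-9 + G)) (j(G, y) = 5 - (G + G)/(y + (G - 9)*(y + 1)) = 5 - 2*G/(y + (-9 + G)*(1 + y)) = 5 - 2*G/(y + (1 + y)*(-9 + G)))
(144 + j(11, -5))**2 = (144 + (-45 - 40*(-5) + 3*11 + 5*11*(-5))/(-9 + 11 - 8*(-5) + 11*(-5)))**2 = (144 + (-45 + 200 + 33 - 275)/(-9 + 11 + 40 - 55))**2 = (144 - 87/(-13))**2 = (144 - 1/13*(-87))**2 = (144 + 87/13)**2 = (1959/13)**2 = 3837681/169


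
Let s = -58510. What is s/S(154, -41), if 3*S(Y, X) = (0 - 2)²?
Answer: -87765/2 ≈ -43883.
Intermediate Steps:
S(Y, X) = 4/3 (S(Y, X) = (0 - 2)²/3 = (⅓)*(-2)² = (⅓)*4 = 4/3)
s/S(154, -41) = -58510/4/3 = -58510*¾ = -87765/2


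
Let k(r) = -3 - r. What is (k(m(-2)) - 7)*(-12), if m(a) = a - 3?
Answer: 60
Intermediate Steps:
m(a) = -3 + a
(k(m(-2)) - 7)*(-12) = ((-3 - (-3 - 2)) - 7)*(-12) = ((-3 - 1*(-5)) - 7)*(-12) = ((-3 + 5) - 7)*(-12) = (2 - 7)*(-12) = -5*(-12) = 60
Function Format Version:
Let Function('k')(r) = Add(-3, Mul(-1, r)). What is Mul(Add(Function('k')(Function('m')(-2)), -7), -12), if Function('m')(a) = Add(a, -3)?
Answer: 60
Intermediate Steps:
Function('m')(a) = Add(-3, a)
Mul(Add(Function('k')(Function('m')(-2)), -7), -12) = Mul(Add(Add(-3, Mul(-1, Add(-3, -2))), -7), -12) = Mul(Add(Add(-3, Mul(-1, -5)), -7), -12) = Mul(Add(Add(-3, 5), -7), -12) = Mul(Add(2, -7), -12) = Mul(-5, -12) = 60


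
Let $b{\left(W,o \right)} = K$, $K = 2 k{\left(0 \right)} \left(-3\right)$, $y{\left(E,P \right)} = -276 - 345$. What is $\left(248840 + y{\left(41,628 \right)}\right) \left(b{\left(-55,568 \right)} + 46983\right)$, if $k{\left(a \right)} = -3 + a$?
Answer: $11666541219$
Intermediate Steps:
$y{\left(E,P \right)} = -621$ ($y{\left(E,P \right)} = -276 - 345 = -621$)
$K = 18$ ($K = 2 \left(-3 + 0\right) \left(-3\right) = 2 \left(-3\right) \left(-3\right) = \left(-6\right) \left(-3\right) = 18$)
$b{\left(W,o \right)} = 18$
$\left(248840 + y{\left(41,628 \right)}\right) \left(b{\left(-55,568 \right)} + 46983\right) = \left(248840 - 621\right) \left(18 + 46983\right) = 248219 \cdot 47001 = 11666541219$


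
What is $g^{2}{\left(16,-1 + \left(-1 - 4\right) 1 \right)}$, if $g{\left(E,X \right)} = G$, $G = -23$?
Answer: $529$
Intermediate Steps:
$g{\left(E,X \right)} = -23$
$g^{2}{\left(16,-1 + \left(-1 - 4\right) 1 \right)} = \left(-23\right)^{2} = 529$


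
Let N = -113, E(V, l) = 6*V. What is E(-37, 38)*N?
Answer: 25086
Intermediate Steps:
E(-37, 38)*N = (6*(-37))*(-113) = -222*(-113) = 25086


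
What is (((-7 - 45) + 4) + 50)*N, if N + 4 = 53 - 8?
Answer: 82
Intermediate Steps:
N = 41 (N = -4 + (53 - 8) = -4 + 45 = 41)
(((-7 - 45) + 4) + 50)*N = (((-7 - 45) + 4) + 50)*41 = ((-52 + 4) + 50)*41 = (-48 + 50)*41 = 2*41 = 82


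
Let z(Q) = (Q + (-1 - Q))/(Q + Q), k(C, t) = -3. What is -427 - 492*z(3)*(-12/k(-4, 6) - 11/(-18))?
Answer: -440/9 ≈ -48.889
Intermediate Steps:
z(Q) = -1/(2*Q)
-427 - 492*z(3)*(-12/k(-4, 6) - 11/(-18)) = -427 - 492*(-½/3)*(-12/(-3) - 11/(-18)) = -427 - 492*(-½*⅓)*(-12*(-⅓) - 11*(-1/18)) = -427 - (-82)*(4 + 11/18) = -427 - (-82)*83/18 = -427 - 492*(-83/108) = -427 + 3403/9 = -440/9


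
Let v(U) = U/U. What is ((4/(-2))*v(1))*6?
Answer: -12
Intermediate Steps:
v(U) = 1
((4/(-2))*v(1))*6 = ((4/(-2))*1)*6 = ((4*(-1/2))*1)*6 = -2*1*6 = -2*6 = -12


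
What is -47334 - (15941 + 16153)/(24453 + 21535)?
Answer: -1088414043/22994 ≈ -47335.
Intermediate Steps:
-47334 - (15941 + 16153)/(24453 + 21535) = -47334 - 32094/45988 = -47334 - 1*16047/22994 = -47334 - 16047/22994 = -1088414043/22994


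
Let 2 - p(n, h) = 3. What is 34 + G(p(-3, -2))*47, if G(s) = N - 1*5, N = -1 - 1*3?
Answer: -389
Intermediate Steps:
p(n, h) = -1 (p(n, h) = 2 - 1*3 = 2 - 3 = -1)
N = -4 (N = -1 - 3 = -4)
G(s) = -9 (G(s) = -4 - 1*5 = -4 - 5 = -9)
34 + G(p(-3, -2))*47 = 34 - 9*47 = 34 - 423 = -389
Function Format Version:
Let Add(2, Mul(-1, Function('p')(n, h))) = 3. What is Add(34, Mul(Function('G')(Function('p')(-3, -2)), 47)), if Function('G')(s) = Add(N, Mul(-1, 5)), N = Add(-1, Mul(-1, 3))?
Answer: -389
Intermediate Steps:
Function('p')(n, h) = -1 (Function('p')(n, h) = Add(2, Mul(-1, 3)) = Add(2, -3) = -1)
N = -4 (N = Add(-1, -3) = -4)
Function('G')(s) = -9 (Function('G')(s) = Add(-4, Mul(-1, 5)) = Add(-4, -5) = -9)
Add(34, Mul(Function('G')(Function('p')(-3, -2)), 47)) = Add(34, Mul(-9, 47)) = Add(34, -423) = -389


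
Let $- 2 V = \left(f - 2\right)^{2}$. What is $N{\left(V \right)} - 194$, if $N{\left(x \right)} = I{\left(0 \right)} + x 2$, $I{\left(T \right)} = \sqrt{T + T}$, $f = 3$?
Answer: $-195$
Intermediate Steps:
$I{\left(T \right)} = \sqrt{2} \sqrt{T}$ ($I{\left(T \right)} = \sqrt{2 T} = \sqrt{2} \sqrt{T}$)
$V = - \frac{1}{2}$ ($V = - \frac{\left(3 - 2\right)^{2}}{2} = - \frac{1^{2}}{2} = \left(- \frac{1}{2}\right) 1 = - \frac{1}{2} \approx -0.5$)
$N{\left(x \right)} = 2 x$ ($N{\left(x \right)} = \sqrt{2} \sqrt{0} + x 2 = \sqrt{2} \cdot 0 + 2 x = 0 + 2 x = 2 x$)
$N{\left(V \right)} - 194 = 2 \left(- \frac{1}{2}\right) - 194 = -1 - 194 = -195$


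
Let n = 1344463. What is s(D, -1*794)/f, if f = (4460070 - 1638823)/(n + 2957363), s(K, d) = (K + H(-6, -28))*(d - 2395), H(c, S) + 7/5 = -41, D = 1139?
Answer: -75218662234062/14106235 ≈ -5.3323e+6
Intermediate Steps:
H(c, S) = -212/5 (H(c, S) = -7/5 - 41 = -212/5)
s(K, d) = (-2395 + d)*(-212/5 + K) (s(K, d) = (K - 212/5)*(d - 2395) = (-212/5 + K)*(-2395 + d) = (-2395 + d)*(-212/5 + K))
f = 2821247/4301826 (f = (4460070 - 1638823)/(1344463 + 2957363) = 2821247/4301826 ≈ 0.65583)
s(D, -1*794)/f = (101548 - 2395*1139 - (-212)*794/5 + 1139*(-1*794))/(2821247/4301826) = (101548 - 2727905 - 212/5*(-794) + 1139*(-794))*(4301826/2821247) = (101548 - 2727905 + 168328/5 - 904366)*(4301826/2821247) = -17485287/5*4301826/2821247 = -75218662234062/14106235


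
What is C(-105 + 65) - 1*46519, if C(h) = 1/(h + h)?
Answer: -3721521/80 ≈ -46519.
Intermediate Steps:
C(h) = 1/(2*h)
C(-105 + 65) - 1*46519 = 1/(2*(-105 + 65)) - 1*46519 = (½)/(-40) - 46519 = (½)*(-1/40) - 46519 = -1/80 - 46519 = -3721521/80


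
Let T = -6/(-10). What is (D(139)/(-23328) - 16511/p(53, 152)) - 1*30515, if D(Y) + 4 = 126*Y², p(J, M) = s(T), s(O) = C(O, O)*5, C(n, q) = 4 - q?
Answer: -6264035381/198288 ≈ -31591.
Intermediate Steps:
T = ⅗ (T = -6*(-⅒) = ⅗ ≈ 0.60000)
s(O) = 20 - 5*O (s(O) = (4 - O)*5 = 20 - 5*O)
p(J, M) = 17 (p(J, M) = 20 - 5*⅗ = 20 - 3 = 17)
D(Y) = -4 + 126*Y²
(D(139)/(-23328) - 16511/p(53, 152)) - 1*30515 = ((-4 + 126*139²)/(-23328) - 16511/17) - 1*30515 = ((-4 + 126*19321)*(-1/23328) - 16511*1/17) - 30515 = ((-4 + 2434446)*(-1/23328) - 16511/17) - 30515 = (2434442*(-1/23328) - 16511/17) - 30515 = (-1217221/11664 - 16511/17) - 30515 = -213277061/198288 - 30515 = -6264035381/198288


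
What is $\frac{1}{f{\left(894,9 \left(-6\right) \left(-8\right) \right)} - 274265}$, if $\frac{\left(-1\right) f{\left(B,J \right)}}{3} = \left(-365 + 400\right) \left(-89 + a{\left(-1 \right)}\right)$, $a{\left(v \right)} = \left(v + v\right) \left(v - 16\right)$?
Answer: $- \frac{1}{268490} \approx -3.7245 \cdot 10^{-6}$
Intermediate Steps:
$a{\left(v \right)} = 2 v \left(-16 + v\right)$
$f{\left(B,J \right)} = 5775$ ($f{\left(B,J \right)} = - 3 \left(-365 + 400\right) \left(-89 + 2 \left(-1\right) \left(-16 - 1\right)\right) = - 3 \cdot 35 \left(-89 + 2 \left(-1\right) \left(-17\right)\right) = - 3 \cdot 35 \left(-89 + 34\right) = - 3 \cdot 35 \left(-55\right) = \left(-3\right) \left(-1925\right) = 5775$)
$\frac{1}{f{\left(894,9 \left(-6\right) \left(-8\right) \right)} - 274265} = \frac{1}{5775 - 274265} = \frac{1}{-268490} = - \frac{1}{268490}$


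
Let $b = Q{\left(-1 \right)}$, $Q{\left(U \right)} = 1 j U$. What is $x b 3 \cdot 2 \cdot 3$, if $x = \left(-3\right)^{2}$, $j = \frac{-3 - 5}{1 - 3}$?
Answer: $-648$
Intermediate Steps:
$j = 4$ ($j = - \frac{8}{-2} = \left(-8\right) \left(- \frac{1}{2}\right) = 4$)
$x = 9$
$Q{\left(U \right)} = 4 U$ ($Q{\left(U \right)} = 1 \cdot 4 U = 4 U$)
$b = -4$ ($b = 4 \left(-1\right) = -4$)
$x b 3 \cdot 2 \cdot 3 = 9 \left(-4\right) 3 \cdot 2 \cdot 3 = - 36 \cdot 6 \cdot 3 = \left(-36\right) 18 = -648$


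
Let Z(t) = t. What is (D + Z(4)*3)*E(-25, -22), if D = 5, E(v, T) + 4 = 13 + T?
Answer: -221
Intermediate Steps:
E(v, T) = 9 + T (E(v, T) = -4 + (13 + T) = 9 + T)
(D + Z(4)*3)*E(-25, -22) = (5 + 4*3)*(9 - 22) = (5 + 12)*(-13) = 17*(-13) = -221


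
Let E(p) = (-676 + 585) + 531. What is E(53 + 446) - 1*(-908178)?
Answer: 908618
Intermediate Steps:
E(p) = 440 (E(p) = -91 + 531 = 440)
E(53 + 446) - 1*(-908178) = 440 - 1*(-908178) = 440 + 908178 = 908618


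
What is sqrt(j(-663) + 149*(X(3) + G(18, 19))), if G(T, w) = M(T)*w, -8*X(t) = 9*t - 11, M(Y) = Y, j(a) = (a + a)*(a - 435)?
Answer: 4*sqrt(94163) ≈ 1227.4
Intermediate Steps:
j(a) = 2*a*(-435 + a) (j(a) = (2*a)*(-435 + a) = 2*a*(-435 + a))
X(t) = 11/8 - 9*t/8 (X(t) = -(9*t - 11)/8 = -(-11 + 9*t)/8 = 11/8 - 9*t/8)
G(T, w) = T*w
sqrt(j(-663) + 149*(X(3) + G(18, 19))) = sqrt(2*(-663)*(-435 - 663) + 149*((11/8 - 9/8*3) + 18*19)) = sqrt(2*(-663)*(-1098) + 149*((11/8 - 27/8) + 342)) = sqrt(1455948 + 149*(-2 + 342)) = sqrt(1455948 + 149*340) = sqrt(1455948 + 50660) = sqrt(1506608) = 4*sqrt(94163)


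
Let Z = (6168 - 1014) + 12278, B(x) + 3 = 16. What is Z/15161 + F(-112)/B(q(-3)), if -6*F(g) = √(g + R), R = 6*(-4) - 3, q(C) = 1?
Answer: 17432/15161 - I*√139/78 ≈ 1.1498 - 0.15115*I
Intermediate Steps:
B(x) = 13 (B(x) = -3 + 16 = 13)
R = -27 (R = -24 - 3 = -27)
F(g) = -√(-27 + g)/6 (F(g) = -√(g - 27)/6 = -√(-27 + g)/6)
Z = 17432 (Z = 5154 + 12278 = 17432)
Z/15161 + F(-112)/B(q(-3)) = 17432/15161 - √(-27 - 112)/6/13 = 17432*(1/15161) - I*√139/6*(1/13) = 17432/15161 - I*√139/6*(1/13) = 17432/15161 - I*√139/78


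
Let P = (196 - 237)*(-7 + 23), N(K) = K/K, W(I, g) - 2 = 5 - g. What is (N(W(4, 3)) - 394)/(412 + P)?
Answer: 393/244 ≈ 1.6107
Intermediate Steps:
W(I, g) = 7 - g (W(I, g) = 2 + (5 - g) = 7 - g)
N(K) = 1
P = -656 (P = -41*16 = -656)
(N(W(4, 3)) - 394)/(412 + P) = (1 - 394)/(412 - 656) = -393/(-244) = -393*(-1/244) = 393/244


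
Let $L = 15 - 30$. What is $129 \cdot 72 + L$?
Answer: $9273$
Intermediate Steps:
$L = -15$ ($L = 15 - 30 = -15$)
$129 \cdot 72 + L = 129 \cdot 72 - 15 = 9288 - 15 = 9273$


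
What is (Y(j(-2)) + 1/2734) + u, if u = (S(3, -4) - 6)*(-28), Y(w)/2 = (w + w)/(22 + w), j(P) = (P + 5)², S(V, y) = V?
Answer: 7217791/84754 ≈ 85.162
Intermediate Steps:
j(P) = (5 + P)²
Y(w) = 4*w/(22 + w) (Y(w) = 2*((w + w)/(22 + w)) = 2*((2*w)/(22 + w)) = 2*(2*w/(22 + w)) = 4*w/(22 + w))
u = 84 (u = (3 - 6)*(-28) = -3*(-28) = 84)
(Y(j(-2)) + 1/2734) + u = (4*(5 - 2)²/(22 + (5 - 2)²) + 1/2734) + 84 = (4*3²/(22 + 3²) + 1/2734) + 84 = (4*9/(22 + 9) + 1/2734) + 84 = (4*9/31 + 1/2734) + 84 = (4*9*(1/31) + 1/2734) + 84 = (36/31 + 1/2734) + 84 = 98455/84754 + 84 = 7217791/84754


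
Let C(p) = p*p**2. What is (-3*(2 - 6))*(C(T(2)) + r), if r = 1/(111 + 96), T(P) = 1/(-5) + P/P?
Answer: 53492/8625 ≈ 6.2020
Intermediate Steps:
T(P) = 4/5 (T(P) = 1*(-1/5) + 1 = -1/5 + 1 = 4/5)
C(p) = p**3
r = 1/207 ≈ 0.0048309
(-3*(2 - 6))*(C(T(2)) + r) = (-3*(2 - 6))*((4/5)**3 + 1/207) = (-3*(-4))*(64/125 + 1/207) = 12*(13373/25875) = 53492/8625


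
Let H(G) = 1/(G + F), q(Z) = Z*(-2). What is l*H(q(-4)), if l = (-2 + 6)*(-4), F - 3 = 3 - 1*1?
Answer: -16/13 ≈ -1.2308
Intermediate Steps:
q(Z) = -2*Z
F = 5 (F = 3 + (3 - 1*1) = 3 + (3 - 1) = 3 + 2 = 5)
H(G) = 1/(5 + G) (H(G) = 1/(G + 5) = 1/(5 + G))
l = -16 (l = 4*(-4) = -16)
l*H(q(-4)) = -16/(5 - 2*(-4)) = -16/(5 + 8) = -16/13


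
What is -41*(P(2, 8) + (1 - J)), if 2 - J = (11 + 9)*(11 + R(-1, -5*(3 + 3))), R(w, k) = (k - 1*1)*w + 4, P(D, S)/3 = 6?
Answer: -38417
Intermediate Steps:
P(D, S) = 18 (P(D, S) = 3*6 = 18)
R(w, k) = 4 + w*(-1 + k) (R(w, k) = (k - 1)*w + 4 = (-1 + k)*w + 4 = w*(-1 + k) + 4 = 4 + w*(-1 + k))
J = -918 (J = 2 - (11 + 9)*(11 + (4 - 1*(-1) - 5*(3 + 3)*(-1))) = 2 - 20*(11 + (4 + 1 - 5*6*(-1))) = 2 - 20*(11 + (4 + 1 - 30*(-1))) = 2 - 20*(11 + (4 + 1 + 30)) = 2 - 20*(11 + 35) = 2 - 20*46 = 2 - 1*920 = 2 - 920 = -918)
-41*(P(2, 8) + (1 - J)) = -41*(18 + (1 - 1*(-918))) = -41*(18 + (1 + 918)) = -41*(18 + 919) = -41*937 = -38417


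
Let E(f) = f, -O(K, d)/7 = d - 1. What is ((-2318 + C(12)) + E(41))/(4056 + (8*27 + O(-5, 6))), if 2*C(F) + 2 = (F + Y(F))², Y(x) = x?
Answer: -1990/4237 ≈ -0.46967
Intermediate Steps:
O(K, d) = 7 - 7*d (O(K, d) = -7*(d - 1) = -7*(-1 + d) = 7 - 7*d)
C(F) = -1 + 2*F² (C(F) = -1 + (F + F)²/2 = -1 + (2*F)²/2 = -1 + (4*F²)/2 = -1 + 2*F²)
((-2318 + C(12)) + E(41))/(4056 + (8*27 + O(-5, 6))) = ((-2318 + (-1 + 2*12²)) + 41)/(4056 + (8*27 + (7 - 7*6))) = ((-2318 + (-1 + 2*144)) + 41)/(4056 + (216 + (7 - 42))) = ((-2318 + (-1 + 288)) + 41)/(4056 + (216 - 35)) = ((-2318 + 287) + 41)/(4056 + 181) = (-2031 + 41)/4237 = -1990*1/4237 = -1990/4237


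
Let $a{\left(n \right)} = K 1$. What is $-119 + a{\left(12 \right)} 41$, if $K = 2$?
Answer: $-37$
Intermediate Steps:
$a{\left(n \right)} = 2$ ($a{\left(n \right)} = 2 \cdot 1 = 2$)
$-119 + a{\left(12 \right)} 41 = -119 + 2 \cdot 41 = -119 + 82 = -37$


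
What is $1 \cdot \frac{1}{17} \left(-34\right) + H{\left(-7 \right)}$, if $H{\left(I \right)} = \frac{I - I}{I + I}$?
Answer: $-2$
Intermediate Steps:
$H{\left(I \right)} = 0$ ($H{\left(I \right)} = \frac{0}{2 I} = 0 \frac{1}{2 I} = 0$)
$1 \cdot \frac{1}{17} \left(-34\right) + H{\left(-7 \right)} = 1 \cdot \frac{1}{17} \left(-34\right) + 0 = \frac{1}{17} \left(-34\right) + 0 = -2 + 0 = -2$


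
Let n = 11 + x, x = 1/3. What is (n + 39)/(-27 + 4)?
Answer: -151/69 ≈ -2.1884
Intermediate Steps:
x = 1/3 ≈ 0.33333
n = 34/3 (n = 11 + 1/3 = 34/3 ≈ 11.333)
(n + 39)/(-27 + 4) = (34/3 + 39)/(-27 + 4) = (151/3)/(-23) = (151/3)*(-1/23) = -151/69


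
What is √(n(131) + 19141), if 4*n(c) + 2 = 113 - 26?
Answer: √76649/2 ≈ 138.43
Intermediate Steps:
n(c) = 85/4 (n(c) = -½ + (113 - 26)/4 = -½ + (¼)*87 = -½ + 87/4 = 85/4)
√(n(131) + 19141) = √(85/4 + 19141) = √(76649/4) = √76649/2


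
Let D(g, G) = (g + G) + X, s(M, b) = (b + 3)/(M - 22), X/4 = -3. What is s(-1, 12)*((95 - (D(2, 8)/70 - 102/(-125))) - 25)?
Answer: -181683/4025 ≈ -45.139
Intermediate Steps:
X = -12 (X = 4*(-3) = -12)
s(M, b) = (3 + b)/(-22 + M)
D(g, G) = -12 + G + g (D(g, G) = (g + G) - 12 = (G + g) - 12 = -12 + G + g)
s(-1, 12)*((95 - (D(2, 8)/70 - 102/(-125))) - 25) = ((3 + 12)/(-22 - 1))*((95 - ((-12 + 8 + 2)/70 - 102/(-125))) - 25) = (15/(-23))*((95 - (-2*1/70 - 102*(-1/125))) - 25) = (-1/23*15)*((95 - (-1/35 + 102/125)) - 25) = -15*((95 - 1*689/875) - 25)/23 = -15*((95 - 689/875) - 25)/23 = -15*(82436/875 - 25)/23 = -15/23*60561/875 = -181683/4025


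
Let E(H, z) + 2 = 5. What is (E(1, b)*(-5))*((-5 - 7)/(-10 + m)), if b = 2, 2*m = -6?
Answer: -180/13 ≈ -13.846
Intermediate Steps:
m = -3 (m = (½)*(-6) = -3)
E(H, z) = 3 (E(H, z) = -2 + 5 = 3)
(E(1, b)*(-5))*((-5 - 7)/(-10 + m)) = (3*(-5))*((-5 - 7)/(-10 - 3)) = -(-180)/(-13) = -(-180)*(-1)/13 = -15*12/13 = -180/13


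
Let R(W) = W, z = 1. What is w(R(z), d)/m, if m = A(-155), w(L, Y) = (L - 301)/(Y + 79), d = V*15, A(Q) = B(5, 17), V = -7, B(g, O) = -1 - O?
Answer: -25/39 ≈ -0.64103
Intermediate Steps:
A(Q) = -18 (A(Q) = -1 - 1*17 = -1 - 17 = -18)
d = -105 (d = -7*15 = -105)
w(L, Y) = (-301 + L)/(79 + Y)
m = -18
w(R(z), d)/m = ((-301 + 1)/(79 - 105))/(-18) = (-300/(-26))*(-1/18) = -1/26*(-300)*(-1/18) = (150/13)*(-1/18) = -25/39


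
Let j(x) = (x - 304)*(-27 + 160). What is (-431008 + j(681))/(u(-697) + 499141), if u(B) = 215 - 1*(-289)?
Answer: -380867/499645 ≈ -0.76227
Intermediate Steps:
u(B) = 504 (u(B) = 215 + 289 = 504)
j(x) = -40432 + 133*x (j(x) = (-304 + x)*133 = -40432 + 133*x)
(-431008 + j(681))/(u(-697) + 499141) = (-431008 + (-40432 + 133*681))/(504 + 499141) = (-431008 + (-40432 + 90573))/499645 = (-431008 + 50141)*(1/499645) = -380867*1/499645 = -380867/499645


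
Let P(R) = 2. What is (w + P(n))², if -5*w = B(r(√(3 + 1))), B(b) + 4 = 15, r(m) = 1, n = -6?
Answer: 1/25 ≈ 0.040000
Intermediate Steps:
B(b) = 11 (B(b) = -4 + 15 = 11)
w = -11/5 (w = -⅕*11 = -11/5 ≈ -2.2000)
(w + P(n))² = (-11/5 + 2)² = (-⅕)² = 1/25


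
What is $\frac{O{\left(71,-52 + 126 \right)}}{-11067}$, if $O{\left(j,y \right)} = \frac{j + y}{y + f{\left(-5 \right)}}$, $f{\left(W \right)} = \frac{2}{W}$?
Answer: $- \frac{725}{4072656} \approx -0.00017802$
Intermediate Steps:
$O{\left(j,y \right)} = \frac{j + y}{- \frac{2}{5} + y}$ ($O{\left(j,y \right)} = \frac{j + y}{y + \frac{2}{-5}} = \frac{j + y}{y + 2 \left(- \frac{1}{5}\right)} = \frac{j + y}{y - \frac{2}{5}} = \frac{j + y}{- \frac{2}{5} + y}$)
$\frac{O{\left(71,-52 + 126 \right)}}{-11067} = \frac{5 \frac{1}{-2 + 5 \left(-52 + 126\right)} \left(71 + \left(-52 + 126\right)\right)}{-11067} = \frac{5 \left(71 + 74\right)}{-2 + 5 \cdot 74} \left(- \frac{1}{11067}\right) = 5 \frac{1}{-2 + 370} \cdot 145 \left(- \frac{1}{11067}\right) = 5 \cdot \frac{1}{368} \cdot 145 \left(- \frac{1}{11067}\right) = \frac{725}{368} \left(- \frac{1}{11067}\right) = - \frac{725}{4072656}$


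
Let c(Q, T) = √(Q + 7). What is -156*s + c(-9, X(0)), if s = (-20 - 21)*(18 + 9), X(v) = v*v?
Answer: 172692 + I*√2 ≈ 1.7269e+5 + 1.4142*I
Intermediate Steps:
X(v) = v²
c(Q, T) = √(7 + Q)
s = -1107 (s = -41*27 = -1107)
-156*s + c(-9, X(0)) = -156*(-1107) + √(7 - 9) = 172692 + √(-2) = 172692 + I*√2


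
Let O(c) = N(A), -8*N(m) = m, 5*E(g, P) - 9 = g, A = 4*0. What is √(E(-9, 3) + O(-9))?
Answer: 0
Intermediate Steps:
A = 0
E(g, P) = 9/5 + g/5
N(m) = -m/8
O(c) = 0 (O(c) = -⅛*0 = 0)
√(E(-9, 3) + O(-9)) = √((9/5 + (⅕)*(-9)) + 0) = √((9/5 - 9/5) + 0) = √(0 + 0) = √0 = 0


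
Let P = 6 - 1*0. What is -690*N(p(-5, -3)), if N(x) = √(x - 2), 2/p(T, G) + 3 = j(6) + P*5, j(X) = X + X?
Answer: -460*I*√741/13 ≈ -963.22*I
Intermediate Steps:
j(X) = 2*X
P = 6 (P = 6 + 0 = 6)
p(T, G) = 2/39 (p(T, G) = 2/(-3 + (2*6 + 6*5)) = 2/(-3 + (12 + 30)) = 2/(-3 + 42) = 2/39)
N(x) = √(-2 + x)
-690*N(p(-5, -3)) = -690*√(-2 + 2/39) = -460*I*√741/13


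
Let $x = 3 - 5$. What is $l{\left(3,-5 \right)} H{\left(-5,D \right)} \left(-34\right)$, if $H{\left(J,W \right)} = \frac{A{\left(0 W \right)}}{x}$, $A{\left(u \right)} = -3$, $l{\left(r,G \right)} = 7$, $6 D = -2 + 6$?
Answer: $-357$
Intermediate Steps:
$D = \frac{2}{3}$ ($D = \frac{-2 + 6}{6} = \frac{1}{6} \cdot 4 = \frac{2}{3} \approx 0.66667$)
$x = -2$ ($x = 3 - 5 = -2$)
$H{\left(J,W \right)} = \frac{3}{2}$ ($H{\left(J,W \right)} = - \frac{3}{-2} = \left(-3\right) \left(- \frac{1}{2}\right) = \frac{3}{2}$)
$l{\left(3,-5 \right)} H{\left(-5,D \right)} \left(-34\right) = 7 \cdot \frac{3}{2} \left(-34\right) = \frac{21}{2} \left(-34\right) = -357$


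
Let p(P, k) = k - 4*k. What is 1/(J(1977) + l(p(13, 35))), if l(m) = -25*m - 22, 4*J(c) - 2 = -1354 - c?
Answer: 4/7083 ≈ 0.00056473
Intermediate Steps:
p(P, k) = -3*k
J(c) = -338 - c/4 (J(c) = ½ + (-1354 - c)/4 = ½ + (-677/2 - c/4) = -338 - c/4)
l(m) = -22 - 25*m
1/(J(1977) + l(p(13, 35))) = 1/((-338 - ¼*1977) + (-22 - (-75)*35)) = 1/((-338 - 1977/4) + (-22 - 25*(-105))) = 1/(-3329/4 + (-22 + 2625)) = 1/(-3329/4 + 2603) = 1/(7083/4) = 4/7083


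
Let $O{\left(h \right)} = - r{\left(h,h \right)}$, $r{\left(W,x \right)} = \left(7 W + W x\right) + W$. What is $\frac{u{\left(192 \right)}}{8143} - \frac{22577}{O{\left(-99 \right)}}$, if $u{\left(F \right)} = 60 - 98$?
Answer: $\frac{183502169}{73360287} \approx 2.5014$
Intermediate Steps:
$r{\left(W,x \right)} = 8 W + W x$
$O{\left(h \right)} = - h \left(8 + h\right)$
$u{\left(F \right)} = -38$
$\frac{u{\left(192 \right)}}{8143} - \frac{22577}{O{\left(-99 \right)}} = - \frac{38}{8143} - \frac{22577}{\left(-1\right) \left(-99\right) \left(8 - 99\right)} = \left(-38\right) \frac{1}{8143} - \frac{22577}{\left(-1\right) \left(-99\right) \left(-91\right)} = - \frac{38}{8143} - \frac{22577}{-9009} = - \frac{38}{8143} - - \frac{22577}{9009} = - \frac{38}{8143} + \frac{22577}{9009} = \frac{183502169}{73360287}$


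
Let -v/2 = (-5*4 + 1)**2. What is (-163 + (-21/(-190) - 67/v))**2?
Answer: 86346647104/3258025 ≈ 26503.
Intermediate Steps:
v = -722 (v = -2*(-5*4 + 1)**2 = -2*(-20 + 1)**2 = -2*(-19)**2 = -2*361 = -722)
(-163 + (-21/(-190) - 67/v))**2 = (-163 + (-21/(-190) - 67/(-722)))**2 = (-163 + (-21*(-1/190) - 67*(-1/722)))**2 = (-163 + (21/190 + 67/722))**2 = (-163 + 367/1805)**2 = (-293848/1805)**2 = 86346647104/3258025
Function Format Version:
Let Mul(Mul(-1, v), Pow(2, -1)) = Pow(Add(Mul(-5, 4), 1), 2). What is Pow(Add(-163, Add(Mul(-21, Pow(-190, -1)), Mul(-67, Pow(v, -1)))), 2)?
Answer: Rational(86346647104, 3258025) ≈ 26503.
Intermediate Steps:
v = -722 (v = Mul(-2, Pow(Add(Mul(-5, 4), 1), 2)) = Mul(-2, Pow(Add(-20, 1), 2)) = Mul(-2, Pow(-19, 2)) = Mul(-2, 361) = -722)
Pow(Add(-163, Add(Mul(-21, Pow(-190, -1)), Mul(-67, Pow(v, -1)))), 2) = Pow(Add(-163, Add(Mul(-21, Pow(-190, -1)), Mul(-67, Pow(-722, -1)))), 2) = Pow(Add(-163, Add(Mul(-21, Rational(-1, 190)), Mul(-67, Rational(-1, 722)))), 2) = Pow(Add(-163, Add(Rational(21, 190), Rational(67, 722))), 2) = Pow(Add(-163, Rational(367, 1805)), 2) = Pow(Rational(-293848, 1805), 2) = Rational(86346647104, 3258025)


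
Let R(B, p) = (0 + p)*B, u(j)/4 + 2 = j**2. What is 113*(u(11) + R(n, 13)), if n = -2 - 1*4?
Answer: 44974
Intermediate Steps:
u(j) = -8 + 4*j**2
n = -6 (n = -2 - 4 = -6)
R(B, p) = B*p (R(B, p) = p*B = B*p)
113*(u(11) + R(n, 13)) = 113*((-8 + 4*11**2) - 6*13) = 113*((-8 + 4*121) - 78) = 113*((-8 + 484) - 78) = 113*(476 - 78) = 113*398 = 44974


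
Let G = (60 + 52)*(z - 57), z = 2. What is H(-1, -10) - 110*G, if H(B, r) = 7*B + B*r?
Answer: 677603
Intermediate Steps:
G = -6160 (G = (60 + 52)*(2 - 57) = 112*(-55) = -6160)
H(-1, -10) - 110*G = -(7 - 10) - 110*(-6160) = -1*(-3) + 677600 = 3 + 677600 = 677603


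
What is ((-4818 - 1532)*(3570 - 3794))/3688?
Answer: 177800/461 ≈ 385.68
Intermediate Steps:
((-4818 - 1532)*(3570 - 3794))/3688 = -6350*(-224)*(1/3688) = 1422400*(1/3688) = 177800/461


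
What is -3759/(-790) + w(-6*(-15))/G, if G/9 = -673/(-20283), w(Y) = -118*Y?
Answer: -18905282793/531670 ≈ -35558.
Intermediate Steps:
G = 2019/6761 (G = 9*(-673/(-20283)) = 9*(-673*(-1/20283)) = 9*(673/20283) = 2019/6761 ≈ 0.29862)
-3759/(-790) + w(-6*(-15))/G = -3759/(-790) + (-(-708)*(-15))/(2019/6761) = -3759*(-1/790) - 118*90*(6761/2019) = 3759/790 - 10620*6761/2019 = 3759/790 - 23933940/673 = -18905282793/531670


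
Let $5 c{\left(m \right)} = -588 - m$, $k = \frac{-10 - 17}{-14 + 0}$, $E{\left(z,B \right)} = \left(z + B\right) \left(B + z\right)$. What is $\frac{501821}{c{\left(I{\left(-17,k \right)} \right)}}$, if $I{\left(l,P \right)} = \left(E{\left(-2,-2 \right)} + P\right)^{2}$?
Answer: $- \frac{491784580}{178249} \approx -2759.0$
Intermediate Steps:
$E{\left(z,B \right)} = \left(B + z\right)^{2}$ ($E{\left(z,B \right)} = \left(B + z\right) \left(B + z\right) = \left(B + z\right)^{2}$)
$k = \frac{27}{14}$ ($k = - \frac{27}{-14} = \left(-27\right) \left(- \frac{1}{14}\right) = \frac{27}{14} \approx 1.9286$)
$I{\left(l,P \right)} = \left(16 + P\right)^{2}$ ($I{\left(l,P \right)} = \left(\left(-2 - 2\right)^{2} + P\right)^{2} = \left(\left(-4\right)^{2} + P\right)^{2} = \left(16 + P\right)^{2}$)
$c{\left(m \right)} = - \frac{588}{5} - \frac{m}{5}$ ($c{\left(m \right)} = \frac{-588 - m}{5} = - \frac{588}{5} - \frac{m}{5}$)
$\frac{501821}{c{\left(I{\left(-17,k \right)} \right)}} = \frac{501821}{- \frac{588}{5} - \frac{\left(16 + \frac{27}{14}\right)^{2}}{5}} = \frac{501821}{- \frac{588}{5} - \frac{\left(\frac{251}{14}\right)^{2}}{5}} = \frac{501821}{- \frac{588}{5} - \frac{63001}{980}} = \frac{501821}{- \frac{178249}{980}} = 501821 \left(- \frac{980}{178249}\right) = - \frac{491784580}{178249}$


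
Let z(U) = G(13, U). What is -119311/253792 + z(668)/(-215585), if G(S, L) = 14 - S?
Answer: -25721915727/54713748320 ≈ -0.47012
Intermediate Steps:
z(U) = 1 (z(U) = 14 - 1*13 = 14 - 13 = 1)
-119311/253792 + z(668)/(-215585) = -119311/253792 + 1/(-215585) = -119311*1/253792 + 1*(-1/215585) = -119311/253792 - 1/215585 = -25721915727/54713748320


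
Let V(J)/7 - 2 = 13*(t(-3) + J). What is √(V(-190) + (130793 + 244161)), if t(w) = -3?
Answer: √357405 ≈ 597.83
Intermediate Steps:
V(J) = -259 + 91*J (V(J) = 14 + 7*(13*(-3 + J)) = 14 + 7*(-39 + 13*J) = 14 + (-273 + 91*J) = -259 + 91*J)
√(V(-190) + (130793 + 244161)) = √((-259 + 91*(-190)) + (130793 + 244161)) = √((-259 - 17290) + 374954) = √(-17549 + 374954) = √357405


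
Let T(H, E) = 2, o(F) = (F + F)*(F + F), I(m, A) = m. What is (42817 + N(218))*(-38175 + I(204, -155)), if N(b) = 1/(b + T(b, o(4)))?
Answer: -357676985511/220 ≈ -1.6258e+9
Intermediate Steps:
o(F) = 4*F² (o(F) = (2*F)*(2*F) = 4*F²)
N(b) = 1/(2 + b) (N(b) = 1/(b + 2) = 1/(2 + b))
(42817 + N(218))*(-38175 + I(204, -155)) = (42817 + 1/(2 + 218))*(-38175 + 204) = (42817 + 1/220)*(-37971) = (9419741/220)*(-37971) = -357676985511/220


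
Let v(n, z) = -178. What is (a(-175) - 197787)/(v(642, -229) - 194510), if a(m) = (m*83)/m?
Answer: 1901/1872 ≈ 1.0155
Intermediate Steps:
a(m) = 83 (a(m) = (83*m)/m = 83)
(a(-175) - 197787)/(v(642, -229) - 194510) = (83 - 197787)/(-178 - 194510) = -197704/(-194688) = -197704*(-1/194688) = 1901/1872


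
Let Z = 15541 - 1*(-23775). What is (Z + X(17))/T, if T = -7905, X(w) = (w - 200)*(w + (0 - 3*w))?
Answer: -45538/7905 ≈ -5.7607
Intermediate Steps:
Z = 39316 (Z = 15541 + 23775 = 39316)
X(w) = -2*w*(-200 + w) (X(w) = (-200 + w)*(w - 3*w) = (-200 + w)*(-2*w) = -2*w*(-200 + w))
(Z + X(17))/T = (39316 + 2*17*(200 - 1*17))/(-7905) = (39316 + 2*17*(200 - 17))*(-1/7905) = (39316 + 2*17*183)*(-1/7905) = (39316 + 6222)*(-1/7905) = 45538*(-1/7905) = -45538/7905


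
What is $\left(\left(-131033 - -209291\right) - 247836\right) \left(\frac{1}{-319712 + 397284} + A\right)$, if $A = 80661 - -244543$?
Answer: $- \frac{2138948759655621}{38786} \approx -5.5147 \cdot 10^{10}$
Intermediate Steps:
$A = 325204$ ($A = 80661 + 244543 = 325204$)
$\left(\left(-131033 - -209291\right) - 247836\right) \left(\frac{1}{-319712 + 397284} + A\right) = \left(\left(-131033 - -209291\right) - 247836\right) \left(\frac{1}{-319712 + 397284} + 325204\right) = \left(\left(-131033 + 209291\right) - 247836\right) \left(\frac{1}{77572} + 325204\right) = \left(78258 - 247836\right) \left(\frac{1}{77572} + 325204\right) = \left(-169578\right) \frac{25226724689}{77572} = - \frac{2138948759655621}{38786}$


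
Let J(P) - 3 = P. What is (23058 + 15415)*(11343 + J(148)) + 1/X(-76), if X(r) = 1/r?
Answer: 442208586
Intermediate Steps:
J(P) = 3 + P
(23058 + 15415)*(11343 + J(148)) + 1/X(-76) = (23058 + 15415)*(11343 + (3 + 148)) + 1/(1/(-76)) = 38473*(11343 + 151) + 1/(-1/76) = 38473*11494 - 76 = 442208662 - 76 = 442208586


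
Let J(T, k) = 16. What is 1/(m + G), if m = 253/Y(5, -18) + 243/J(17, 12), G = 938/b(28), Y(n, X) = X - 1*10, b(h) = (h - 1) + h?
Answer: 6160/142951 ≈ 0.043092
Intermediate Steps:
b(h) = -1 + 2*h (b(h) = (-1 + h) + h = -1 + 2*h)
Y(n, X) = -10 + X (Y(n, X) = X - 10 = -10 + X)
G = 938/55 (G = 938/(-1 + 2*28) = 938/(-1 + 56) = 938/55 ≈ 17.055)
m = 689/112 (m = 253/(-10 - 18) + 243/16 = 253/(-28) + 243*(1/16) = 253*(-1/28) + 243/16 = -253/28 + 243/16 = 689/112 ≈ 6.1518)
1/(m + G) = 1/(689/112 + 938/55) = 1/(142951/6160) = 6160/142951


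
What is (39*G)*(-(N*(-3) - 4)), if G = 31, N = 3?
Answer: 15717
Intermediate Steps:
(39*G)*(-(N*(-3) - 4)) = (39*31)*(-(3*(-3) - 4)) = 1209*(-(-9 - 4)) = 1209*(-1*(-13)) = 1209*13 = 15717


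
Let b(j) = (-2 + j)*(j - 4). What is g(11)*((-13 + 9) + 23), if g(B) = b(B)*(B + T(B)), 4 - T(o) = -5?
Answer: 23940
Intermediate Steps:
T(o) = 9 (T(o) = 4 - 1*(-5) = 4 + 5 = 9)
b(j) = (-4 + j)*(-2 + j) (b(j) = (-2 + j)*(-4 + j) = (-4 + j)*(-2 + j))
g(B) = (9 + B)*(8 + B² - 6*B) (g(B) = (8 + B² - 6*B)*(B + 9) = (8 + B² - 6*B)*(9 + B) = (9 + B)*(8 + B² - 6*B))
g(11)*((-13 + 9) + 23) = ((9 + 11)*(8 + 11² - 6*11))*((-13 + 9) + 23) = (20*(8 + 121 - 66))*(-4 + 23) = (20*63)*19 = 1260*19 = 23940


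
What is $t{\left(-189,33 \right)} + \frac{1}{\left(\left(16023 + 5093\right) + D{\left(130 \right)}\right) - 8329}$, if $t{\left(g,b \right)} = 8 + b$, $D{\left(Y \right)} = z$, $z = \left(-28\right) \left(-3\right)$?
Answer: $\frac{527712}{12871} \approx 41.0$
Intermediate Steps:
$z = 84$
$D{\left(Y \right)} = 84$
$t{\left(-189,33 \right)} + \frac{1}{\left(\left(16023 + 5093\right) + D{\left(130 \right)}\right) - 8329} = \left(8 + 33\right) + \frac{1}{\left(\left(16023 + 5093\right) + 84\right) - 8329} = 41 + \frac{1}{\left(21116 + 84\right) - 8329} = 41 + \frac{1}{21200 - 8329} = 41 + \frac{1}{12871} = \frac{527712}{12871}$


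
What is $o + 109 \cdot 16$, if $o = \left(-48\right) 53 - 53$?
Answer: $-853$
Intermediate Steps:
$o = -2597$ ($o = -2544 - 53 = -2597$)
$o + 109 \cdot 16 = -2597 + 109 \cdot 16 = -2597 + 1744 = -853$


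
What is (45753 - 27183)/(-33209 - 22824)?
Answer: -18570/56033 ≈ -0.33141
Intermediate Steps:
(45753 - 27183)/(-33209 - 22824) = 18570/(-56033) = 18570*(-1/56033) = -18570/56033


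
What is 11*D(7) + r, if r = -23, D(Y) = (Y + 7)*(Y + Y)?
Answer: 2133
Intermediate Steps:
D(Y) = 2*Y*(7 + Y) (D(Y) = (7 + Y)*(2*Y) = 2*Y*(7 + Y))
11*D(7) + r = 11*(2*7*(7 + 7)) - 23 = 11*(2*7*14) - 23 = 11*196 - 23 = 2156 - 23 = 2133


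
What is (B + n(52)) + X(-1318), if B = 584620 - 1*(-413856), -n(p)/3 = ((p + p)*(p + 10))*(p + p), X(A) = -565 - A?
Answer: -1012547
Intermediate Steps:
n(p) = -12*p**2*(10 + p) (n(p) = -3*(p + p)*(p + 10)*(p + p) = -3*(2*p)*(10 + p)*2*p = -3*2*p*(10 + p)*2*p = -12*p**2*(10 + p))
B = 998476 (B = 584620 + 413856 = 998476)
(B + n(52)) + X(-1318) = (998476 + 12*52**2*(-10 - 1*52)) + (-565 - 1*(-1318)) = (998476 + 12*2704*(-10 - 52)) + (-565 + 1318) = (998476 + 12*2704*(-62)) + 753 = (998476 - 2011776) + 753 = -1013300 + 753 = -1012547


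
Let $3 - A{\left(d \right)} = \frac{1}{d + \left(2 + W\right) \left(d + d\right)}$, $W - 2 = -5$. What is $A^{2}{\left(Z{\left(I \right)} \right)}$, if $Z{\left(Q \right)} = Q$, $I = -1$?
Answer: $4$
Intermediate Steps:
$W = -3$ ($W = 2 - 5 = -3$)
$A{\left(d \right)} = 3 + \frac{1}{d}$ ($A{\left(d \right)} = 3 - \frac{1}{d + \left(2 - 3\right) \left(d + d\right)} = 3 - \frac{1}{d - 2 d} = 3 - \frac{1}{\left(-1\right) d} = 3 - - \frac{1}{d} = 3 + \frac{1}{d}$)
$A^{2}{\left(Z{\left(I \right)} \right)} = \left(3 + \frac{1}{-1}\right)^{2} = \left(3 - 1\right)^{2} = 2^{2} = 4$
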